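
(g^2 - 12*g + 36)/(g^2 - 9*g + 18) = (g - 6)/(g - 3)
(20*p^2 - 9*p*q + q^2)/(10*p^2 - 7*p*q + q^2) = (4*p - q)/(2*p - q)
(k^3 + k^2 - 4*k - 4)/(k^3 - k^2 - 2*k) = (k + 2)/k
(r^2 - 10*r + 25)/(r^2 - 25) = (r - 5)/(r + 5)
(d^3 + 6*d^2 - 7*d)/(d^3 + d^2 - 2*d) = (d + 7)/(d + 2)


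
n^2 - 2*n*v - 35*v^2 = (n - 7*v)*(n + 5*v)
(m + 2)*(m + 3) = m^2 + 5*m + 6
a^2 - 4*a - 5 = (a - 5)*(a + 1)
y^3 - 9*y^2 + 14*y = y*(y - 7)*(y - 2)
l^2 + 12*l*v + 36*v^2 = (l + 6*v)^2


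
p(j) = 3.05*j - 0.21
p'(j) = 3.05000000000000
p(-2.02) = -6.37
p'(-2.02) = 3.05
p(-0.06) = -0.39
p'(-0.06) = 3.05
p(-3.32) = -10.34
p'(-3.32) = 3.05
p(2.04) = 6.01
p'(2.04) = 3.05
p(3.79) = 11.35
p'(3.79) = 3.05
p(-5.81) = -17.93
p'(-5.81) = 3.05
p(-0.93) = -3.05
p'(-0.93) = 3.05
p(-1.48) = -4.72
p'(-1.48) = 3.05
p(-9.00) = -27.66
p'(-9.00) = 3.05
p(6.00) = 18.09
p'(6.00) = 3.05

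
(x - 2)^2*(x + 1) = x^3 - 3*x^2 + 4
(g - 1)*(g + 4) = g^2 + 3*g - 4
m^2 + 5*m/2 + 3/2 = (m + 1)*(m + 3/2)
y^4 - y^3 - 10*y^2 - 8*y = y*(y - 4)*(y + 1)*(y + 2)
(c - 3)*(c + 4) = c^2 + c - 12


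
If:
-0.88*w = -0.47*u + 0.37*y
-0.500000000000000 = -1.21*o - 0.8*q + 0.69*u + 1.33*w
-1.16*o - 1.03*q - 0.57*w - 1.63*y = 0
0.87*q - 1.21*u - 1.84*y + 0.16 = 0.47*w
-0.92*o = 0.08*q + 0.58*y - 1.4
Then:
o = 2.27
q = -1.33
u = 0.44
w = 0.66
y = -1.00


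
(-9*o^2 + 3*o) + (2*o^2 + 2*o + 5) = -7*o^2 + 5*o + 5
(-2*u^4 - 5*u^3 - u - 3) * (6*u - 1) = -12*u^5 - 28*u^4 + 5*u^3 - 6*u^2 - 17*u + 3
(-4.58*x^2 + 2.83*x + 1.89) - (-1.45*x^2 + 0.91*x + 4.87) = -3.13*x^2 + 1.92*x - 2.98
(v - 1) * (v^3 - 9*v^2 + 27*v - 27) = v^4 - 10*v^3 + 36*v^2 - 54*v + 27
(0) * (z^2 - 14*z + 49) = 0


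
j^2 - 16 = (j - 4)*(j + 4)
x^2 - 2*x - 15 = (x - 5)*(x + 3)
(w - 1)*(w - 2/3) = w^2 - 5*w/3 + 2/3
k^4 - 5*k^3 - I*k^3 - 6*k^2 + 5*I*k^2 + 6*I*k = k*(k - 6)*(k + 1)*(k - I)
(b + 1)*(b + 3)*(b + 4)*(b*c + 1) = b^4*c + 8*b^3*c + b^3 + 19*b^2*c + 8*b^2 + 12*b*c + 19*b + 12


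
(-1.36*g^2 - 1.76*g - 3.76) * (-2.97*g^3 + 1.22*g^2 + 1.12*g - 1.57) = 4.0392*g^5 + 3.568*g^4 + 7.4968*g^3 - 4.4232*g^2 - 1.448*g + 5.9032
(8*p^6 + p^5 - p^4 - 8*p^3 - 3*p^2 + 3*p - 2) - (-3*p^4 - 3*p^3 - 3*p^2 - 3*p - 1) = 8*p^6 + p^5 + 2*p^4 - 5*p^3 + 6*p - 1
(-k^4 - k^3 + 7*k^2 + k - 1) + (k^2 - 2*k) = -k^4 - k^3 + 8*k^2 - k - 1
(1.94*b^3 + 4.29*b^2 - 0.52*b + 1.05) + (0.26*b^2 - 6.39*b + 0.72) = 1.94*b^3 + 4.55*b^2 - 6.91*b + 1.77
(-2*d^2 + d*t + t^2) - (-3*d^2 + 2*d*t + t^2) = d^2 - d*t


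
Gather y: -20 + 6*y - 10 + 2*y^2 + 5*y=2*y^2 + 11*y - 30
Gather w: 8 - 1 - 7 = 0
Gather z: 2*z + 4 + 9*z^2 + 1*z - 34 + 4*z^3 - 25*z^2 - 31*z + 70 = 4*z^3 - 16*z^2 - 28*z + 40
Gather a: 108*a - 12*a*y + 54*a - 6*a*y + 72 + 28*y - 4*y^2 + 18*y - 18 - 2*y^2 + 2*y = a*(162 - 18*y) - 6*y^2 + 48*y + 54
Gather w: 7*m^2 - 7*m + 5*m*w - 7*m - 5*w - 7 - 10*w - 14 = 7*m^2 - 14*m + w*(5*m - 15) - 21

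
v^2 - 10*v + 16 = (v - 8)*(v - 2)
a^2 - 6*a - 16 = (a - 8)*(a + 2)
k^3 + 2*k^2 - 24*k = k*(k - 4)*(k + 6)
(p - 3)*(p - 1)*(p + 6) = p^3 + 2*p^2 - 21*p + 18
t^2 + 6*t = t*(t + 6)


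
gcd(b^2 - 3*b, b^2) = b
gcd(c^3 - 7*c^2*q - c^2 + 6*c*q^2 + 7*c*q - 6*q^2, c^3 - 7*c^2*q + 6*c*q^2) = c^2 - 7*c*q + 6*q^2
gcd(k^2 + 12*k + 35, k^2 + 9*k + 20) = k + 5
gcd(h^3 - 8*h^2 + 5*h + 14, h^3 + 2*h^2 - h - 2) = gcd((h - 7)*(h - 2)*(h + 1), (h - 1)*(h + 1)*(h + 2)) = h + 1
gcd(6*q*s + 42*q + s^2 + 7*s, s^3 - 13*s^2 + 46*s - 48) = 1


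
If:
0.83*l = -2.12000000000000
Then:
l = -2.55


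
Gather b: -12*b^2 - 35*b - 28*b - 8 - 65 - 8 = -12*b^2 - 63*b - 81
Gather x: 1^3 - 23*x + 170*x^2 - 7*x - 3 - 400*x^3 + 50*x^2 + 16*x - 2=-400*x^3 + 220*x^2 - 14*x - 4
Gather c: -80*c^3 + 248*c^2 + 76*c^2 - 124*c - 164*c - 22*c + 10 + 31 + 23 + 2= -80*c^3 + 324*c^2 - 310*c + 66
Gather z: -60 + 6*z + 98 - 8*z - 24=14 - 2*z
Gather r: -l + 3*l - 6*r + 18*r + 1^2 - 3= 2*l + 12*r - 2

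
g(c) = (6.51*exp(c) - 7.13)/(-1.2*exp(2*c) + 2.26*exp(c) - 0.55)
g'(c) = (6.51*exp(c) - 7.13)*(2.4*exp(2*c) - 2.26*exp(c))/(-1.2*exp(2*c) + 2.26*exp(c) - 0.55)^2 + 6.51*exp(c)/(-1.2*exp(2*c) + 2.26*exp(c) - 0.55) = (7.812*exp(2*c) - 17.112*exp(c) + 12.5333)*exp(c)/(1.44*exp(4*c) - 5.424*exp(3*c) + 6.4276*exp(2*c) - 2.486*exp(c) + 0.3025)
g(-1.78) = 29.71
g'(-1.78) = 40.39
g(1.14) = -2.54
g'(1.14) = 4.07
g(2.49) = -0.48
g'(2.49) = 0.52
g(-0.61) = -11.10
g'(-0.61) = 28.74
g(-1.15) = -111.92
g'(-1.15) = 1219.31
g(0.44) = 45.10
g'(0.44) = 1708.02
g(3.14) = -0.24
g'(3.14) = 0.25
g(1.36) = -1.83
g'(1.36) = 2.53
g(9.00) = 0.00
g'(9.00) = 0.00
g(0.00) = -1.22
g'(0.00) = 12.43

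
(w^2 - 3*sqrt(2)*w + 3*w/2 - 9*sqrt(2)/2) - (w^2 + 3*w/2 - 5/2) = -3*sqrt(2)*w - 9*sqrt(2)/2 + 5/2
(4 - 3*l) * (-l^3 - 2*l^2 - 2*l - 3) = 3*l^4 + 2*l^3 - 2*l^2 + l - 12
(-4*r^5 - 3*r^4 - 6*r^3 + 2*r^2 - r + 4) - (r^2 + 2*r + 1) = -4*r^5 - 3*r^4 - 6*r^3 + r^2 - 3*r + 3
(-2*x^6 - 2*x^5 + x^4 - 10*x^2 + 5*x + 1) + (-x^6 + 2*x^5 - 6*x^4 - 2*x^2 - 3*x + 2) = -3*x^6 - 5*x^4 - 12*x^2 + 2*x + 3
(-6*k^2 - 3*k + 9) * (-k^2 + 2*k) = 6*k^4 - 9*k^3 - 15*k^2 + 18*k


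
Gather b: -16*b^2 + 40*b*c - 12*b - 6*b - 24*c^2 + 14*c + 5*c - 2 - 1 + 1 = -16*b^2 + b*(40*c - 18) - 24*c^2 + 19*c - 2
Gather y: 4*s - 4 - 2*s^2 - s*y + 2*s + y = -2*s^2 + 6*s + y*(1 - s) - 4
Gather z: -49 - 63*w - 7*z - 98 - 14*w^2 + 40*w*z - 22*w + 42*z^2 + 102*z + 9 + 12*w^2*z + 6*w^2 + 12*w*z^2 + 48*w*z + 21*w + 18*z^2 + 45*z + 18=-8*w^2 - 64*w + z^2*(12*w + 60) + z*(12*w^2 + 88*w + 140) - 120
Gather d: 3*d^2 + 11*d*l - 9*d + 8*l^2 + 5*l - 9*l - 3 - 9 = 3*d^2 + d*(11*l - 9) + 8*l^2 - 4*l - 12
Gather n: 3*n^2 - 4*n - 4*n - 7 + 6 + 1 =3*n^2 - 8*n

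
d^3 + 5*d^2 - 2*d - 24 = (d - 2)*(d + 3)*(d + 4)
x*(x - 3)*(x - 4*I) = x^3 - 3*x^2 - 4*I*x^2 + 12*I*x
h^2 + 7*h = h*(h + 7)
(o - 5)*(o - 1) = o^2 - 6*o + 5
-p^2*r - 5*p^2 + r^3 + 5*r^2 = (-p + r)*(p + r)*(r + 5)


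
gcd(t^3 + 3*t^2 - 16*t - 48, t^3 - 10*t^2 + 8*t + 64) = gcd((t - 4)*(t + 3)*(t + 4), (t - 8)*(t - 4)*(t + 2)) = t - 4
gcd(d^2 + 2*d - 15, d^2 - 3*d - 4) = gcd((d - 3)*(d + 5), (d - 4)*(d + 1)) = 1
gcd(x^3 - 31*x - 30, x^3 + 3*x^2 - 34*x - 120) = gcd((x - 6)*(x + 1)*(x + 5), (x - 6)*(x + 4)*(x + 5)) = x^2 - x - 30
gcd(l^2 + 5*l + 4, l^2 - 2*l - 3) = l + 1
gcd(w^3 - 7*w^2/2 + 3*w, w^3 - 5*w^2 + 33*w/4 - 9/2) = w^2 - 7*w/2 + 3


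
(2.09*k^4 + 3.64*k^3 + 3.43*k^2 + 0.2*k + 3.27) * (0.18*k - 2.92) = 0.3762*k^5 - 5.4476*k^4 - 10.0114*k^3 - 9.9796*k^2 + 0.00460000000000005*k - 9.5484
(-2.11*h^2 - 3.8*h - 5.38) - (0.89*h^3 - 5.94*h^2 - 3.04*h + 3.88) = -0.89*h^3 + 3.83*h^2 - 0.76*h - 9.26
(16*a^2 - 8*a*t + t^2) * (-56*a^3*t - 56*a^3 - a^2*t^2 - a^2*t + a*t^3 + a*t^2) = -896*a^5*t - 896*a^5 + 432*a^4*t^2 + 432*a^4*t - 32*a^3*t^3 - 32*a^3*t^2 - 9*a^2*t^4 - 9*a^2*t^3 + a*t^5 + a*t^4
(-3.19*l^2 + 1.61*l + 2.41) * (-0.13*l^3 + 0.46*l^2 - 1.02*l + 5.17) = 0.4147*l^5 - 1.6767*l^4 + 3.6811*l^3 - 17.0259*l^2 + 5.8655*l + 12.4597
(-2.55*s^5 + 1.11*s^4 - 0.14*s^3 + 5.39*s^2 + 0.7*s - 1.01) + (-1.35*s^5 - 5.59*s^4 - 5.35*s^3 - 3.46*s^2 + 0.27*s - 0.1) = -3.9*s^5 - 4.48*s^4 - 5.49*s^3 + 1.93*s^2 + 0.97*s - 1.11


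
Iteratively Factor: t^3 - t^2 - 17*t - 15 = (t + 1)*(t^2 - 2*t - 15) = (t + 1)*(t + 3)*(t - 5)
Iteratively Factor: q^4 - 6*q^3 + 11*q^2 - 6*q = (q - 2)*(q^3 - 4*q^2 + 3*q) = (q - 2)*(q - 1)*(q^2 - 3*q) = q*(q - 2)*(q - 1)*(q - 3)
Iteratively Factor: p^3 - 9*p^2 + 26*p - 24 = (p - 2)*(p^2 - 7*p + 12) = (p - 4)*(p - 2)*(p - 3)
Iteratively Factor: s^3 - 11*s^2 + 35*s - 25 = (s - 5)*(s^2 - 6*s + 5) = (s - 5)*(s - 1)*(s - 5)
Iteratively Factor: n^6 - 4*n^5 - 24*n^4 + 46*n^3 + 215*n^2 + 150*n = (n + 1)*(n^5 - 5*n^4 - 19*n^3 + 65*n^2 + 150*n) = n*(n + 1)*(n^4 - 5*n^3 - 19*n^2 + 65*n + 150) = n*(n - 5)*(n + 1)*(n^3 - 19*n - 30) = n*(n - 5)*(n + 1)*(n + 2)*(n^2 - 2*n - 15) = n*(n - 5)^2*(n + 1)*(n + 2)*(n + 3)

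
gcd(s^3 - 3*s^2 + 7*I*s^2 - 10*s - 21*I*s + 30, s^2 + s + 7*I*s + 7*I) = 1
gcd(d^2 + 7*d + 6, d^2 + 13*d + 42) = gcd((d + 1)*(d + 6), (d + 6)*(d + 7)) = d + 6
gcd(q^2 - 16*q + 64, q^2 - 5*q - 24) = q - 8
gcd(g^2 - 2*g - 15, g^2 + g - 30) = g - 5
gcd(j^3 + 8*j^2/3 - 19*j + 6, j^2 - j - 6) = j - 3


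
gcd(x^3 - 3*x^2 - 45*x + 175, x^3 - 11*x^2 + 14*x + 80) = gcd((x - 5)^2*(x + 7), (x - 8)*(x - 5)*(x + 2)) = x - 5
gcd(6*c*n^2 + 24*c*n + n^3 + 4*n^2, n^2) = n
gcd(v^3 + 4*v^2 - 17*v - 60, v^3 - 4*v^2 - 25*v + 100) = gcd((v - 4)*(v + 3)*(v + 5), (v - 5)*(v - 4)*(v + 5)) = v^2 + v - 20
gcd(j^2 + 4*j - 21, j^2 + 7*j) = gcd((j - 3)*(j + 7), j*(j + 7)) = j + 7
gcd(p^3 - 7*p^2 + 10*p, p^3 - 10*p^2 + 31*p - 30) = p^2 - 7*p + 10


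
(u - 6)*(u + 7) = u^2 + u - 42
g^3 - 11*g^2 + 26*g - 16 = (g - 8)*(g - 2)*(g - 1)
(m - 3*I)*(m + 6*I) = m^2 + 3*I*m + 18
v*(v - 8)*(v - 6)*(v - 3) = v^4 - 17*v^3 + 90*v^2 - 144*v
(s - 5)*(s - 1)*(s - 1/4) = s^3 - 25*s^2/4 + 13*s/2 - 5/4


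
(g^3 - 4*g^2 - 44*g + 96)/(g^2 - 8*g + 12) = (g^2 - 2*g - 48)/(g - 6)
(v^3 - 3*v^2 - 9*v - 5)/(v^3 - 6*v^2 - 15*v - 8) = (v - 5)/(v - 8)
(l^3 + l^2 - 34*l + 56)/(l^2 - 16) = (l^2 + 5*l - 14)/(l + 4)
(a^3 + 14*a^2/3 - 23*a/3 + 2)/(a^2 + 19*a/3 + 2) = (3*a^2 - 4*a + 1)/(3*a + 1)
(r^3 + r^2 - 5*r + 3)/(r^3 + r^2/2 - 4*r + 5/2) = 2*(r + 3)/(2*r + 5)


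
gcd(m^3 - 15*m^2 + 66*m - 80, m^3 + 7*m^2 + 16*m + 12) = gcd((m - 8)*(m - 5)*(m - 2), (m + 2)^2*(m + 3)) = 1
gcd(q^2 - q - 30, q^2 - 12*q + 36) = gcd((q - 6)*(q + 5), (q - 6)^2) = q - 6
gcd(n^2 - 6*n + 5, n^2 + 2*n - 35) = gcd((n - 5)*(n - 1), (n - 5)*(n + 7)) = n - 5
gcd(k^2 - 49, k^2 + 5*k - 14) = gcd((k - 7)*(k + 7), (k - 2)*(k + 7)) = k + 7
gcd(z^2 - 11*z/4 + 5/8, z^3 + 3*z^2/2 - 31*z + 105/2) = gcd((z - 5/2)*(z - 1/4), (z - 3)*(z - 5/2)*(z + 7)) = z - 5/2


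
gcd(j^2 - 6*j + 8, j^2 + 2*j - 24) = j - 4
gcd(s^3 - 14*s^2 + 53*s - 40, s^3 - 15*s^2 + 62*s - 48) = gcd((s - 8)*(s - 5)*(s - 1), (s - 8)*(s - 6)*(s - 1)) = s^2 - 9*s + 8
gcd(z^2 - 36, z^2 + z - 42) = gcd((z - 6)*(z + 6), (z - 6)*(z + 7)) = z - 6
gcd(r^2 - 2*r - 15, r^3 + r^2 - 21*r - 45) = r^2 - 2*r - 15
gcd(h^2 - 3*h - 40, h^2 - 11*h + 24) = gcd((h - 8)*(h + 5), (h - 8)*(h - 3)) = h - 8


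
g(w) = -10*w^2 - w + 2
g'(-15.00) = 299.00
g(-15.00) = -2233.00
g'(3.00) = -61.00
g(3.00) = -91.00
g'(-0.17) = 2.40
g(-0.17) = 1.88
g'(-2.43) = 47.60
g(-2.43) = -54.62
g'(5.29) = -106.80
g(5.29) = -283.13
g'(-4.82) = 95.40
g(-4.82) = -225.50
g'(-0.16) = 2.20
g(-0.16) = 1.90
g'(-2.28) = 44.60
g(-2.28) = -47.70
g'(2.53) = -51.60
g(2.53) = -64.54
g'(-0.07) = 0.40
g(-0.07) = 2.02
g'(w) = -20*w - 1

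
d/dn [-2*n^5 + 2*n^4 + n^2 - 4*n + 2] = -10*n^4 + 8*n^3 + 2*n - 4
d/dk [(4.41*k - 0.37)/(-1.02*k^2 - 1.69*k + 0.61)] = (4.4982*k^2 - 0.7548*k + 2.0648)/(1.0404*k^4 + 3.4476*k^3 + 1.6117*k^2 - 2.0618*k + 0.3721)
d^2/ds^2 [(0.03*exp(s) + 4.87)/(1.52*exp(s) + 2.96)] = (11.116672*exp(s) - 21.648256)*exp(s)/(3.511808*exp(3*s) + 20.516352*exp(2*s) + 39.952896*exp(s) + 25.934336)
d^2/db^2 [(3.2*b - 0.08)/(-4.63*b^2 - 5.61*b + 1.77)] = (-(3.2*b - 0.08)*(9.26*b + 5.61)*(18.52*b + 11.22) + (88.896*b + 35.1632)*(4.63*b^2 + 5.61*b - 1.77))/(4.63*b^2 + 5.61*b - 1.77)^3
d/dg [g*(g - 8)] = 2*g - 8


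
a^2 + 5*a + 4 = (a + 1)*(a + 4)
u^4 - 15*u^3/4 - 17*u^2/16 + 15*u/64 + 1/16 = (u - 4)*(u - 1/4)*(u + 1/4)^2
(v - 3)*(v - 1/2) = v^2 - 7*v/2 + 3/2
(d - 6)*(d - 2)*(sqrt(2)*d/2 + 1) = sqrt(2)*d^3/2 - 4*sqrt(2)*d^2 + d^2 - 8*d + 6*sqrt(2)*d + 12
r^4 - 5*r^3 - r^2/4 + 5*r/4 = r*(r - 5)*(r - 1/2)*(r + 1/2)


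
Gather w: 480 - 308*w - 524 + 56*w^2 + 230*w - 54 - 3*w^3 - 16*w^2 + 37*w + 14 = -3*w^3 + 40*w^2 - 41*w - 84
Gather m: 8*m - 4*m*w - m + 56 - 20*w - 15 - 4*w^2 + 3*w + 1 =m*(7 - 4*w) - 4*w^2 - 17*w + 42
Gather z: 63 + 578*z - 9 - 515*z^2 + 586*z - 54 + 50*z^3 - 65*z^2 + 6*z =50*z^3 - 580*z^2 + 1170*z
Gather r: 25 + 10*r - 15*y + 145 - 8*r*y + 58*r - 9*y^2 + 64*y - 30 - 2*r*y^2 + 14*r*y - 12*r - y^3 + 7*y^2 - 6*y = r*(-2*y^2 + 6*y + 56) - y^3 - 2*y^2 + 43*y + 140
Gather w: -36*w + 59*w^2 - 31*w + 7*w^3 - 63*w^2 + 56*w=7*w^3 - 4*w^2 - 11*w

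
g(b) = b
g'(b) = 1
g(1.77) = 1.77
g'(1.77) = 1.00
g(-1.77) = -1.77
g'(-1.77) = 1.00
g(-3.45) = -3.45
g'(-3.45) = 1.00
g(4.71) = 4.71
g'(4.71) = 1.00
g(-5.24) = -5.24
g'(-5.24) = 1.00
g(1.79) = 1.79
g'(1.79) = 1.00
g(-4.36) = -4.36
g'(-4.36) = 1.00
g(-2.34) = -2.34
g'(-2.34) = 1.00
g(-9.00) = -9.00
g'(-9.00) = 1.00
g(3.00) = 3.00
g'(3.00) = 1.00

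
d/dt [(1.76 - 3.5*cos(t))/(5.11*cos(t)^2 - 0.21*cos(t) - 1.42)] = (-17.885*cos(t)^2 + 17.9872*cos(t) - 5.3396)*sin(t)/(26.1121*cos(t)^4 - 2.1462*cos(t)^3 - 14.4683*cos(t)^2 + 0.5964*cos(t) + 2.0164)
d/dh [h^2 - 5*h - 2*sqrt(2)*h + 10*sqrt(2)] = 2*h - 5 - 2*sqrt(2)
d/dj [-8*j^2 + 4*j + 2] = 4 - 16*j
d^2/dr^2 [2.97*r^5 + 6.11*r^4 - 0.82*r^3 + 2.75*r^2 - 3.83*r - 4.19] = 59.4*r^3 + 73.32*r^2 - 4.92*r + 5.5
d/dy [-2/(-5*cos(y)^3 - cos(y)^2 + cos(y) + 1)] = 2*(15*cos(y)^2 + 2*cos(y) - 1)*sin(y)/(5*cos(y)^3 + cos(y)^2 - cos(y) - 1)^2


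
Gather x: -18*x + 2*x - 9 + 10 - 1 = -16*x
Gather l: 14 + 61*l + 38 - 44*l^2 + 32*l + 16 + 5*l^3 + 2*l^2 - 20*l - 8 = 5*l^3 - 42*l^2 + 73*l + 60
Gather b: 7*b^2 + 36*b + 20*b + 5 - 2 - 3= 7*b^2 + 56*b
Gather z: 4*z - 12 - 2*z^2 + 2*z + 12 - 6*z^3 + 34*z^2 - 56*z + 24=-6*z^3 + 32*z^2 - 50*z + 24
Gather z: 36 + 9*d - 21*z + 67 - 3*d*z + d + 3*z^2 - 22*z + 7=10*d + 3*z^2 + z*(-3*d - 43) + 110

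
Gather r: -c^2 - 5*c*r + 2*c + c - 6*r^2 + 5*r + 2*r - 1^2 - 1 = -c^2 + 3*c - 6*r^2 + r*(7 - 5*c) - 2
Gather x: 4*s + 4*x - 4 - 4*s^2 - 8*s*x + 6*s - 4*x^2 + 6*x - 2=-4*s^2 + 10*s - 4*x^2 + x*(10 - 8*s) - 6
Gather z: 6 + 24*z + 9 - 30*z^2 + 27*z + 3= -30*z^2 + 51*z + 18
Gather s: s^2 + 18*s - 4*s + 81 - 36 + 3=s^2 + 14*s + 48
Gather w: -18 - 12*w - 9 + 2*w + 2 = -10*w - 25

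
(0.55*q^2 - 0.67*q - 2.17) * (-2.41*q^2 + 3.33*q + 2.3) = -1.3255*q^4 + 3.4462*q^3 + 4.2636*q^2 - 8.7671*q - 4.991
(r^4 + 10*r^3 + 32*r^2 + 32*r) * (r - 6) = r^5 + 4*r^4 - 28*r^3 - 160*r^2 - 192*r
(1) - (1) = 0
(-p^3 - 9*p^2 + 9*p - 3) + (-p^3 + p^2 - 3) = -2*p^3 - 8*p^2 + 9*p - 6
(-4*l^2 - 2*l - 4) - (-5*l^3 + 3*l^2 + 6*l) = 5*l^3 - 7*l^2 - 8*l - 4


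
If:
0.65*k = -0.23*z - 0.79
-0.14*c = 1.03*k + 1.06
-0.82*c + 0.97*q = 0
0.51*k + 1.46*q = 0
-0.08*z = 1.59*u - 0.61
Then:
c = 0.45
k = -1.09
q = 0.38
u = 0.40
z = -0.35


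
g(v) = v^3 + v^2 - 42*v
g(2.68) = -86.13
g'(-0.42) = -42.31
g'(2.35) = -20.73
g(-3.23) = 112.39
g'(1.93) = -26.97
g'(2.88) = -11.36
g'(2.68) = -15.09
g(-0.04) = 1.68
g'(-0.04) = -42.08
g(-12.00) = -1080.00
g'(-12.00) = 366.00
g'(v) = 3*v^2 + 2*v - 42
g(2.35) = -80.20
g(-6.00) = 72.00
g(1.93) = -70.15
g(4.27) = -83.25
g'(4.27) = 21.24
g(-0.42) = 17.74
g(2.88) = -88.78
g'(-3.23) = -17.16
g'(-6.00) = 54.00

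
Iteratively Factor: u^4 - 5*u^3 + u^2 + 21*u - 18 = (u - 3)*(u^3 - 2*u^2 - 5*u + 6) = (u - 3)*(u + 2)*(u^2 - 4*u + 3) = (u - 3)*(u - 1)*(u + 2)*(u - 3)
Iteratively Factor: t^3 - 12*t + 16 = (t - 2)*(t^2 + 2*t - 8) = (t - 2)^2*(t + 4)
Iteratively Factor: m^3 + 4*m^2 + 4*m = (m)*(m^2 + 4*m + 4) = m*(m + 2)*(m + 2)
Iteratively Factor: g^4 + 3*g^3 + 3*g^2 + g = (g + 1)*(g^3 + 2*g^2 + g) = (g + 1)^2*(g^2 + g) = g*(g + 1)^2*(g + 1)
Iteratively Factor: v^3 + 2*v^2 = (v + 2)*(v^2) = v*(v + 2)*(v)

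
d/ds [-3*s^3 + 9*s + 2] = 9 - 9*s^2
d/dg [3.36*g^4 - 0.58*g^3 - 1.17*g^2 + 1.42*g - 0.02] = 13.44*g^3 - 1.74*g^2 - 2.34*g + 1.42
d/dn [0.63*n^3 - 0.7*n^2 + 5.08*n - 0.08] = 1.89*n^2 - 1.4*n + 5.08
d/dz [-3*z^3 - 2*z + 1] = -9*z^2 - 2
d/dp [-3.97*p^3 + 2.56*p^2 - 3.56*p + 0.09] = -11.91*p^2 + 5.12*p - 3.56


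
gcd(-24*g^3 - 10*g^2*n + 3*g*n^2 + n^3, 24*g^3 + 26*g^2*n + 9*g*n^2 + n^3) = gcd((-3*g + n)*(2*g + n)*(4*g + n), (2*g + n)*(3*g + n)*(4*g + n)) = 8*g^2 + 6*g*n + n^2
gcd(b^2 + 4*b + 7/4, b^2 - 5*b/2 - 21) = b + 7/2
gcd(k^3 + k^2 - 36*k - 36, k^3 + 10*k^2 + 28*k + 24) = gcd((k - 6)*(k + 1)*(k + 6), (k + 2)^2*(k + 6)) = k + 6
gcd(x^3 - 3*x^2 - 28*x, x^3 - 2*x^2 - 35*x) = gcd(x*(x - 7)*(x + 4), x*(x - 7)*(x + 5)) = x^2 - 7*x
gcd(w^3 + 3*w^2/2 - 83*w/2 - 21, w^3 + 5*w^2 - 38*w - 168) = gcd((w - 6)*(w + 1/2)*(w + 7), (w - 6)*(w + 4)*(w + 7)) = w^2 + w - 42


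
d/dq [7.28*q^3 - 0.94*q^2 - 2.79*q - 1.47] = 21.84*q^2 - 1.88*q - 2.79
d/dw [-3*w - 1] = -3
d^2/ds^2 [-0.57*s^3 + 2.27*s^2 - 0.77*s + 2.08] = 4.54 - 3.42*s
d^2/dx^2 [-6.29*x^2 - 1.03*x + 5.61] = -12.5800000000000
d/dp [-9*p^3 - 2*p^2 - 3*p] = -27*p^2 - 4*p - 3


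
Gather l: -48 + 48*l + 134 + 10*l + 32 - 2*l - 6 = 56*l + 112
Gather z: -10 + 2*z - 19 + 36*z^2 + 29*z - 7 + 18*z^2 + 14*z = 54*z^2 + 45*z - 36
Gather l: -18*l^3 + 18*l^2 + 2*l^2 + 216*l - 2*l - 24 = -18*l^3 + 20*l^2 + 214*l - 24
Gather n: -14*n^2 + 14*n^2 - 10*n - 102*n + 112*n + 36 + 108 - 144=0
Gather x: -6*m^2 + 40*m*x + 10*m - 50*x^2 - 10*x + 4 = -6*m^2 + 10*m - 50*x^2 + x*(40*m - 10) + 4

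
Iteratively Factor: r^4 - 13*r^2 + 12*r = (r - 1)*(r^3 + r^2 - 12*r) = (r - 1)*(r + 4)*(r^2 - 3*r) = r*(r - 1)*(r + 4)*(r - 3)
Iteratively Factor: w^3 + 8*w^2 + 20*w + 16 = (w + 2)*(w^2 + 6*w + 8) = (w + 2)*(w + 4)*(w + 2)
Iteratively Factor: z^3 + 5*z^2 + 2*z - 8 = (z - 1)*(z^2 + 6*z + 8) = (z - 1)*(z + 2)*(z + 4)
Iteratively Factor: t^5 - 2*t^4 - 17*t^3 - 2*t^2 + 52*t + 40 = (t + 1)*(t^4 - 3*t^3 - 14*t^2 + 12*t + 40) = (t + 1)*(t + 2)*(t^3 - 5*t^2 - 4*t + 20) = (t + 1)*(t + 2)^2*(t^2 - 7*t + 10) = (t - 5)*(t + 1)*(t + 2)^2*(t - 2)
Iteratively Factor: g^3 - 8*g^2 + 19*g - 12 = (g - 4)*(g^2 - 4*g + 3) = (g - 4)*(g - 3)*(g - 1)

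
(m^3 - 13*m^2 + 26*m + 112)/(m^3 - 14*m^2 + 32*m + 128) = (m - 7)/(m - 8)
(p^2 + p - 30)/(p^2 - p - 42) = (p - 5)/(p - 7)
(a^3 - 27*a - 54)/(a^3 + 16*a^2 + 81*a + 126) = (a^2 - 3*a - 18)/(a^2 + 13*a + 42)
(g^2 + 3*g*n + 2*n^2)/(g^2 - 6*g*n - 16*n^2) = (g + n)/(g - 8*n)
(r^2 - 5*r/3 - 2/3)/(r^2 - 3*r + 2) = (r + 1/3)/(r - 1)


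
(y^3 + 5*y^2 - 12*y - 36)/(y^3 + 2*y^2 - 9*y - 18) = (y + 6)/(y + 3)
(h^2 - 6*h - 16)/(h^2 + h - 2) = (h - 8)/(h - 1)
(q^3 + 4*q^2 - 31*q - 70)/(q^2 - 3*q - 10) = q + 7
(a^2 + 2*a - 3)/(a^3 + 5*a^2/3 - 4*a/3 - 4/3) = 3*(a + 3)/(3*a^2 + 8*a + 4)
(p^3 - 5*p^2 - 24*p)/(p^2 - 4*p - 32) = p*(p + 3)/(p + 4)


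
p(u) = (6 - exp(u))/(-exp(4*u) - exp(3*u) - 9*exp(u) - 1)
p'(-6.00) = 0.13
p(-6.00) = -5.87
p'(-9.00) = 0.01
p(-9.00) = -5.99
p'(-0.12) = 0.69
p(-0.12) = -0.50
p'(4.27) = -0.00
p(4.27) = 0.00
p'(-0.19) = 0.72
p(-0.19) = -0.55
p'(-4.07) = 0.71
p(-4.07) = -5.19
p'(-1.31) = 1.28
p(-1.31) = -1.66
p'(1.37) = 0.03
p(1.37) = -0.01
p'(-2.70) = 1.44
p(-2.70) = -3.70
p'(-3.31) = 1.14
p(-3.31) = -4.49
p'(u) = (6 - exp(u))*(4*exp(4*u) + 3*exp(3*u) + 9*exp(u))/(-exp(4*u) - exp(3*u) - 9*exp(u) - 1)^2 - exp(u)/(-exp(4*u) - exp(3*u) - 9*exp(u) - 1)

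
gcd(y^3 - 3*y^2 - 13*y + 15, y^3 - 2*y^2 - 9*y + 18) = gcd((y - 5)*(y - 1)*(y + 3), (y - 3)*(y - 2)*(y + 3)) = y + 3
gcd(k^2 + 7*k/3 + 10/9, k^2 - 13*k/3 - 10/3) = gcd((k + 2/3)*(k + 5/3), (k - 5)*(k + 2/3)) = k + 2/3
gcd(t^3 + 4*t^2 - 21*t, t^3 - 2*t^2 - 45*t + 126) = t^2 + 4*t - 21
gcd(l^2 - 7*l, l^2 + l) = l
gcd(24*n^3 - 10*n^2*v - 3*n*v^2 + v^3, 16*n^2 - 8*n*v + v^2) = -4*n + v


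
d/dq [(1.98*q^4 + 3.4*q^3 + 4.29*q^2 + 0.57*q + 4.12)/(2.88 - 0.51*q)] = (-3.0294*q^4 + 19.3416*q^3 + 27.1881*q^2 + 24.7104*q + 3.7428)/(0.2601*q^2 - 2.9376*q + 8.2944)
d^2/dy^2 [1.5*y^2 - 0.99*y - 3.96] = 3.00000000000000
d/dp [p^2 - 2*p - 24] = 2*p - 2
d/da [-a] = -1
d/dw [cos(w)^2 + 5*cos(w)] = -(2*cos(w) + 5)*sin(w)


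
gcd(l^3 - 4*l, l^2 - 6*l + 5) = 1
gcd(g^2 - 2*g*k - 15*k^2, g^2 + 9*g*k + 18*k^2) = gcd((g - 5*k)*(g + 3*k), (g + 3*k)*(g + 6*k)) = g + 3*k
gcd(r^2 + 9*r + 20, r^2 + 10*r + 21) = 1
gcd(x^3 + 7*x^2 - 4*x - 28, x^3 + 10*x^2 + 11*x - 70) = x^2 + 5*x - 14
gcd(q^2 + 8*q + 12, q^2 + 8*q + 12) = q^2 + 8*q + 12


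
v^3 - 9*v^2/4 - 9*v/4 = v*(v - 3)*(v + 3/4)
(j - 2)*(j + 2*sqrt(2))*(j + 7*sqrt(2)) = j^3 - 2*j^2 + 9*sqrt(2)*j^2 - 18*sqrt(2)*j + 28*j - 56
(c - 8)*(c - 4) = c^2 - 12*c + 32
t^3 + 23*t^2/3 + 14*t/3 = t*(t + 2/3)*(t + 7)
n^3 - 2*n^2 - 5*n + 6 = (n - 3)*(n - 1)*(n + 2)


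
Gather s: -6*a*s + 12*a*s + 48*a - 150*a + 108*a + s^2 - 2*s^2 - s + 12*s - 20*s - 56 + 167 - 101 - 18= 6*a - s^2 + s*(6*a - 9) - 8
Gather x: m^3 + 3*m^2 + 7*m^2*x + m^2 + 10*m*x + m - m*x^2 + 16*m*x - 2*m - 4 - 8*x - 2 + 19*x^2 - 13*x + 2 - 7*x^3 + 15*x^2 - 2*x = m^3 + 4*m^2 - m - 7*x^3 + x^2*(34 - m) + x*(7*m^2 + 26*m - 23) - 4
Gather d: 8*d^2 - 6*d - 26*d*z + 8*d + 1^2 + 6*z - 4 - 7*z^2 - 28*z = 8*d^2 + d*(2 - 26*z) - 7*z^2 - 22*z - 3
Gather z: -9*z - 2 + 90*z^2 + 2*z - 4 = 90*z^2 - 7*z - 6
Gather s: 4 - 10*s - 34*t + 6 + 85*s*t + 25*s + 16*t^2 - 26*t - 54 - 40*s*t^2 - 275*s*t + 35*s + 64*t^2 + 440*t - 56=s*(-40*t^2 - 190*t + 50) + 80*t^2 + 380*t - 100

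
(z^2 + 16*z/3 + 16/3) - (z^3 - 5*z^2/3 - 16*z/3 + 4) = -z^3 + 8*z^2/3 + 32*z/3 + 4/3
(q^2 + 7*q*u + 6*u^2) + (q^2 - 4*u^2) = 2*q^2 + 7*q*u + 2*u^2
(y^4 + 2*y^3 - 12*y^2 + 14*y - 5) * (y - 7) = y^5 - 5*y^4 - 26*y^3 + 98*y^2 - 103*y + 35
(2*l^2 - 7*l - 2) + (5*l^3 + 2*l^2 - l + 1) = 5*l^3 + 4*l^2 - 8*l - 1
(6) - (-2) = 8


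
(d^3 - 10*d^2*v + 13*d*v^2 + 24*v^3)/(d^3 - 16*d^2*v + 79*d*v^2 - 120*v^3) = (-d - v)/(-d + 5*v)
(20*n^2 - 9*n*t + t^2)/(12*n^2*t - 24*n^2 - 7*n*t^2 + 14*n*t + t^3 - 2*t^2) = (-5*n + t)/(-3*n*t + 6*n + t^2 - 2*t)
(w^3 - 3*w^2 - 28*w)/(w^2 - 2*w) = (w^2 - 3*w - 28)/(w - 2)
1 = 1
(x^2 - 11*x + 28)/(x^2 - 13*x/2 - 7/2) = 2*(x - 4)/(2*x + 1)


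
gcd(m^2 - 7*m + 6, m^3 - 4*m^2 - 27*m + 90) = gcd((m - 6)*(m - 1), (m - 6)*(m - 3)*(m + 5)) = m - 6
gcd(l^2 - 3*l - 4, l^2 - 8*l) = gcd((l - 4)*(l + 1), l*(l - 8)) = 1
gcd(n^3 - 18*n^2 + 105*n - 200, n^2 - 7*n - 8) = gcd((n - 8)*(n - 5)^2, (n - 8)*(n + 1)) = n - 8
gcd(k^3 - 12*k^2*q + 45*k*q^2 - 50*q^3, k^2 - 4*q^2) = -k + 2*q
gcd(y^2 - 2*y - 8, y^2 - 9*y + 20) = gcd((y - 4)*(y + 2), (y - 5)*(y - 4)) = y - 4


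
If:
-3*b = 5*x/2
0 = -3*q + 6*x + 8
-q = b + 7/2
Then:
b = 185/42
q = -166/21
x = -37/7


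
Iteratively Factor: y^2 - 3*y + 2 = (y - 2)*(y - 1)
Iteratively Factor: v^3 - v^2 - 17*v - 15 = (v + 3)*(v^2 - 4*v - 5) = (v + 1)*(v + 3)*(v - 5)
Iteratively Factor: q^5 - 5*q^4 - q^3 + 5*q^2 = (q + 1)*(q^4 - 6*q^3 + 5*q^2) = q*(q + 1)*(q^3 - 6*q^2 + 5*q) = q*(q - 1)*(q + 1)*(q^2 - 5*q) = q^2*(q - 1)*(q + 1)*(q - 5)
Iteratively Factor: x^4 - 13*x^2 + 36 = (x - 2)*(x^3 + 2*x^2 - 9*x - 18) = (x - 2)*(x + 2)*(x^2 - 9) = (x - 3)*(x - 2)*(x + 2)*(x + 3)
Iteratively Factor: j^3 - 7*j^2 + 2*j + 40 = (j + 2)*(j^2 - 9*j + 20) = (j - 5)*(j + 2)*(j - 4)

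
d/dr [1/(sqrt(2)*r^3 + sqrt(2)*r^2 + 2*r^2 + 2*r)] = (-3*sqrt(2)*r^2 - 4*r - 2*sqrt(2)*r - 2)/(r^2*(sqrt(2)*r^2 + sqrt(2)*r + 2*r + 2)^2)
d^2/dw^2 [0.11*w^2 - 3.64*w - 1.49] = 0.220000000000000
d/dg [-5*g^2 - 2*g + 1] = -10*g - 2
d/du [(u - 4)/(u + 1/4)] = 68/(4*u + 1)^2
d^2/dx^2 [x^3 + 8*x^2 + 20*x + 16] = 6*x + 16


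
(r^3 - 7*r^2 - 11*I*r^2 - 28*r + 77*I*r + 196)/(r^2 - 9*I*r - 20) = (r^2 - 7*r*(1 + I) + 49*I)/(r - 5*I)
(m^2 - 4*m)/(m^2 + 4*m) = (m - 4)/(m + 4)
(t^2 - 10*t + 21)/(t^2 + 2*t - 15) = (t - 7)/(t + 5)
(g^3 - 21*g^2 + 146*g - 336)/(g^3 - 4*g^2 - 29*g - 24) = (g^2 - 13*g + 42)/(g^2 + 4*g + 3)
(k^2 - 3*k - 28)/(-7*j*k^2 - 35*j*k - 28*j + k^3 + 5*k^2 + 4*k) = (7 - k)/(7*j*k + 7*j - k^2 - k)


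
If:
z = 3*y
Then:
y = z/3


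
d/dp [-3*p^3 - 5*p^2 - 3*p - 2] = -9*p^2 - 10*p - 3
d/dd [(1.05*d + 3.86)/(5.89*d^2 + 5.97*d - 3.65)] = (6.1845*d^2 + 6.2685*d - (1.05*d + 3.86)*(11.78*d + 5.97) - 3.8325)/(5.89*d^2 + 5.97*d - 3.65)^2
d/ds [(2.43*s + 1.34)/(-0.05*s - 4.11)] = (-0.496015*s - 40.772433)/(0.05*s + 4.11)^3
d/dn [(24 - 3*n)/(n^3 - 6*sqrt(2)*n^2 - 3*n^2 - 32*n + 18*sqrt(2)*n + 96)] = 3*(-n^3 + 3*n^2 + 6*sqrt(2)*n^2 - 18*sqrt(2)*n + 32*n - (n - 8)*(-3*n^2 + 6*n + 12*sqrt(2)*n - 18*sqrt(2) + 32) - 96)/(n^3 - 6*sqrt(2)*n^2 - 3*n^2 - 32*n + 18*sqrt(2)*n + 96)^2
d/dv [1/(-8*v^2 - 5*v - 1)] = (16*v + 5)/(8*v^2 + 5*v + 1)^2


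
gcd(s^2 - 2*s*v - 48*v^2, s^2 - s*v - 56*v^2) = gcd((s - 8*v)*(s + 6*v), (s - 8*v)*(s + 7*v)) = s - 8*v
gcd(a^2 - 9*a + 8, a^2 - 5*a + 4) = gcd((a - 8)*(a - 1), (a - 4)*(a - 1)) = a - 1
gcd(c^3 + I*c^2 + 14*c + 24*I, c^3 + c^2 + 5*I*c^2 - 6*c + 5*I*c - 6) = c^2 + 5*I*c - 6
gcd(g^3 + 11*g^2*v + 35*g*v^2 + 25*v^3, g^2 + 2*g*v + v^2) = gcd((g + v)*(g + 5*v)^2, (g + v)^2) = g + v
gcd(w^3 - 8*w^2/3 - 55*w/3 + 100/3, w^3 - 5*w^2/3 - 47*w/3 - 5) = w - 5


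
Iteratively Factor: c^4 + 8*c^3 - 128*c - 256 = (c + 4)*(c^3 + 4*c^2 - 16*c - 64) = (c + 4)^2*(c^2 - 16) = (c - 4)*(c + 4)^2*(c + 4)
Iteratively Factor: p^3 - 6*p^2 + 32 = (p + 2)*(p^2 - 8*p + 16) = (p - 4)*(p + 2)*(p - 4)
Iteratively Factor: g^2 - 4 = (g - 2)*(g + 2)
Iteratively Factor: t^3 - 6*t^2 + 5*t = (t)*(t^2 - 6*t + 5) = t*(t - 5)*(t - 1)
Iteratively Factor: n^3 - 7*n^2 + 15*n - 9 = (n - 1)*(n^2 - 6*n + 9) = (n - 3)*(n - 1)*(n - 3)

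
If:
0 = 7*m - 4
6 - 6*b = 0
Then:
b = 1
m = 4/7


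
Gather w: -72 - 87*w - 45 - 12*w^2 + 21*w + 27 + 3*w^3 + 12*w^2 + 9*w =3*w^3 - 57*w - 90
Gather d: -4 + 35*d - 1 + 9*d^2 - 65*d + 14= 9*d^2 - 30*d + 9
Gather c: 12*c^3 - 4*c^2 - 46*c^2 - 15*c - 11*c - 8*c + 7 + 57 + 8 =12*c^3 - 50*c^2 - 34*c + 72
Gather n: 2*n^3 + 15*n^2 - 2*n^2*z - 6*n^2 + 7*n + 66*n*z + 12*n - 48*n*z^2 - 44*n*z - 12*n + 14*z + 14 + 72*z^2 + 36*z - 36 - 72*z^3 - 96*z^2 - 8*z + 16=2*n^3 + n^2*(9 - 2*z) + n*(-48*z^2 + 22*z + 7) - 72*z^3 - 24*z^2 + 42*z - 6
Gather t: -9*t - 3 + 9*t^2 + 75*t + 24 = 9*t^2 + 66*t + 21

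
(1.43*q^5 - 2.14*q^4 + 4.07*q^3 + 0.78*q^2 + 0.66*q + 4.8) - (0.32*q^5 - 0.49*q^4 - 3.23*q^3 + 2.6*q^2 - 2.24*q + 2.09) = 1.11*q^5 - 1.65*q^4 + 7.3*q^3 - 1.82*q^2 + 2.9*q + 2.71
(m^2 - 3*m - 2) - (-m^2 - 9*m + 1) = 2*m^2 + 6*m - 3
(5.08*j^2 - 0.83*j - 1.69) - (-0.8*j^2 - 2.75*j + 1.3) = 5.88*j^2 + 1.92*j - 2.99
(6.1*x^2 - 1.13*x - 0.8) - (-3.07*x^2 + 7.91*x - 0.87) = 9.17*x^2 - 9.04*x + 0.07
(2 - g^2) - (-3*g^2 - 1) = 2*g^2 + 3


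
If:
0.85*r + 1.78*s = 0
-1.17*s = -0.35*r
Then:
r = 0.00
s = 0.00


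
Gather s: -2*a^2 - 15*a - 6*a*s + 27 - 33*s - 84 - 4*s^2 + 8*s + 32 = -2*a^2 - 15*a - 4*s^2 + s*(-6*a - 25) - 25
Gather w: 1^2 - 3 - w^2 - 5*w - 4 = -w^2 - 5*w - 6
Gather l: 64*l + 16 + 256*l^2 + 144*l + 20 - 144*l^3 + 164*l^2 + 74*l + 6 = -144*l^3 + 420*l^2 + 282*l + 42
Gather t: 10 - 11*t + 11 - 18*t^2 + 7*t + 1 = -18*t^2 - 4*t + 22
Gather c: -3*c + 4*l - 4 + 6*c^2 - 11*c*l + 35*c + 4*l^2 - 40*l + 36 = 6*c^2 + c*(32 - 11*l) + 4*l^2 - 36*l + 32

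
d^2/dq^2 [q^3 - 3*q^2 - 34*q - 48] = 6*q - 6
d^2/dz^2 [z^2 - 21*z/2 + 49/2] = 2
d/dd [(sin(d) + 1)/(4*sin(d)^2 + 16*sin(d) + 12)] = -cos(d)/(4*(sin(d) + 3)^2)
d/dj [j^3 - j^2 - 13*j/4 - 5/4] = 3*j^2 - 2*j - 13/4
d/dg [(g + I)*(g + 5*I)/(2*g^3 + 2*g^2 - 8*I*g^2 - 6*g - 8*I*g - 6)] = (-g^4 - 12*I*g^3 + g^2*(-12 - 10*I) + g*(4 - 40*I) - 15 - 38*I)/(2*g^6 + g^5*(4 - 16*I) + g^4*(-42 - 32*I) + g^3*(-88 + 32*I) + g^2*(-26 + 96*I) + g*(36 + 48*I) + 18)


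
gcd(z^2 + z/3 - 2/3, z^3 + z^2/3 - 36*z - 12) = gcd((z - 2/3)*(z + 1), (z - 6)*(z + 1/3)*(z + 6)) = 1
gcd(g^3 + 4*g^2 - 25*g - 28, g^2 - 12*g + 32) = g - 4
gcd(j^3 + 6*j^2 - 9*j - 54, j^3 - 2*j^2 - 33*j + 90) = j^2 + 3*j - 18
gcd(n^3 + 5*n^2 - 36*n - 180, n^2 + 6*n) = n + 6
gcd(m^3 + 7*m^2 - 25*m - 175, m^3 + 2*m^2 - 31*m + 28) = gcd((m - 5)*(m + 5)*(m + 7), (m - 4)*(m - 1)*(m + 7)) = m + 7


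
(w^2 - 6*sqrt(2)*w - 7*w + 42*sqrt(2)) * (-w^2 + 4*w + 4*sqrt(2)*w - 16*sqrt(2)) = -w^4 + 11*w^3 + 10*sqrt(2)*w^3 - 110*sqrt(2)*w^2 - 76*w^2 + 280*sqrt(2)*w + 528*w - 1344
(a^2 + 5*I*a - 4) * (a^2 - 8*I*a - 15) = a^4 - 3*I*a^3 + 21*a^2 - 43*I*a + 60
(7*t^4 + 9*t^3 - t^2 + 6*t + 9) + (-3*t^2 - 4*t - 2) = 7*t^4 + 9*t^3 - 4*t^2 + 2*t + 7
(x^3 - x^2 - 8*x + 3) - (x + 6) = x^3 - x^2 - 9*x - 3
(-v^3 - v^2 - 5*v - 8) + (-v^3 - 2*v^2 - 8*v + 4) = -2*v^3 - 3*v^2 - 13*v - 4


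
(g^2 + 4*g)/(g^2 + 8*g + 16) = g/(g + 4)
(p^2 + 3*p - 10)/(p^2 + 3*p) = (p^2 + 3*p - 10)/(p*(p + 3))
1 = 1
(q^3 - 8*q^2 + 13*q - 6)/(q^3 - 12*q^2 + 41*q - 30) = (q - 1)/(q - 5)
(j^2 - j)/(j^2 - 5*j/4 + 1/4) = 4*j/(4*j - 1)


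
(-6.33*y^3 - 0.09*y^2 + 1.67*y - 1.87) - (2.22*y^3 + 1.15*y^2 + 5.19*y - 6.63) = -8.55*y^3 - 1.24*y^2 - 3.52*y + 4.76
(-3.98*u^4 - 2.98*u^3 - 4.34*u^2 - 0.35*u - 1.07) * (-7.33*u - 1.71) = 29.1734*u^5 + 28.6492*u^4 + 36.908*u^3 + 9.9869*u^2 + 8.4416*u + 1.8297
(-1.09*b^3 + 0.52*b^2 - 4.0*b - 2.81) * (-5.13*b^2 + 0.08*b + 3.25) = 5.5917*b^5 - 2.7548*b^4 + 17.0191*b^3 + 15.7853*b^2 - 13.2248*b - 9.1325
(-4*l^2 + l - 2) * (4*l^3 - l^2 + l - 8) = -16*l^5 + 8*l^4 - 13*l^3 + 35*l^2 - 10*l + 16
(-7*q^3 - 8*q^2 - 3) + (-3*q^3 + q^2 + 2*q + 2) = -10*q^3 - 7*q^2 + 2*q - 1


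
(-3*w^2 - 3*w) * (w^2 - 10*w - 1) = -3*w^4 + 27*w^3 + 33*w^2 + 3*w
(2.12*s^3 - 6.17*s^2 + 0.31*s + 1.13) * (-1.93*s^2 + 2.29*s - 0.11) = -4.0916*s^5 + 16.7629*s^4 - 14.9608*s^3 - 0.7923*s^2 + 2.5536*s - 0.1243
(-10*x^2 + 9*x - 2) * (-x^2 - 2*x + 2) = 10*x^4 + 11*x^3 - 36*x^2 + 22*x - 4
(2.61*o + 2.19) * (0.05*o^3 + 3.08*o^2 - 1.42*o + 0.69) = 0.1305*o^4 + 8.1483*o^3 + 3.039*o^2 - 1.3089*o + 1.5111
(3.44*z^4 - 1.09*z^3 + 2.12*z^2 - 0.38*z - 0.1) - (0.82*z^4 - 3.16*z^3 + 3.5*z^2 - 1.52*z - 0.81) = 2.62*z^4 + 2.07*z^3 - 1.38*z^2 + 1.14*z + 0.71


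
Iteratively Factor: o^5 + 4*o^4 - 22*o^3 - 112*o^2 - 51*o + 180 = (o + 4)*(o^4 - 22*o^2 - 24*o + 45) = (o + 3)*(o + 4)*(o^3 - 3*o^2 - 13*o + 15) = (o - 1)*(o + 3)*(o + 4)*(o^2 - 2*o - 15) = (o - 5)*(o - 1)*(o + 3)*(o + 4)*(o + 3)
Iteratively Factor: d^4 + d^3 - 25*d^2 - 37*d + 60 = (d + 3)*(d^3 - 2*d^2 - 19*d + 20) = (d + 3)*(d + 4)*(d^2 - 6*d + 5) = (d - 5)*(d + 3)*(d + 4)*(d - 1)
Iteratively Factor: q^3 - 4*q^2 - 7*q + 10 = (q + 2)*(q^2 - 6*q + 5) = (q - 5)*(q + 2)*(q - 1)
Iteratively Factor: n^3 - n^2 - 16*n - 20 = (n + 2)*(n^2 - 3*n - 10) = (n + 2)^2*(n - 5)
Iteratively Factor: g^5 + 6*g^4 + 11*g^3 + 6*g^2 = (g + 1)*(g^4 + 5*g^3 + 6*g^2) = (g + 1)*(g + 2)*(g^3 + 3*g^2) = g*(g + 1)*(g + 2)*(g^2 + 3*g) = g^2*(g + 1)*(g + 2)*(g + 3)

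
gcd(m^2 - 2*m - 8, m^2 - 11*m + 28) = m - 4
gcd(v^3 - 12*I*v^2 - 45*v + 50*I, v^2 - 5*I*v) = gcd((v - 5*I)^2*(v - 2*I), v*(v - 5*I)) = v - 5*I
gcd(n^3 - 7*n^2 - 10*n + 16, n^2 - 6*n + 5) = n - 1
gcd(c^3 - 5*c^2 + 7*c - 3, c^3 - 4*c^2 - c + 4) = c - 1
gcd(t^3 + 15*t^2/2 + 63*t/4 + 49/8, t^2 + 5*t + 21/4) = t + 7/2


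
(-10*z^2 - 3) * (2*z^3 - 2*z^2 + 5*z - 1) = -20*z^5 + 20*z^4 - 56*z^3 + 16*z^2 - 15*z + 3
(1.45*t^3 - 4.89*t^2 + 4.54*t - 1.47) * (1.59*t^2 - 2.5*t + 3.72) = 2.3055*t^5 - 11.4001*t^4 + 24.8376*t^3 - 31.8781*t^2 + 20.5638*t - 5.4684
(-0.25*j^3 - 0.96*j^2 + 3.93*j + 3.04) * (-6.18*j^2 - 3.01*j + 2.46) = 1.545*j^5 + 6.6853*j^4 - 22.0128*j^3 - 32.9781*j^2 + 0.5174*j + 7.4784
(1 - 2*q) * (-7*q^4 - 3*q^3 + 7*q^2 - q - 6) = 14*q^5 - q^4 - 17*q^3 + 9*q^2 + 11*q - 6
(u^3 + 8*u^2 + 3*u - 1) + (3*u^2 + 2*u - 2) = u^3 + 11*u^2 + 5*u - 3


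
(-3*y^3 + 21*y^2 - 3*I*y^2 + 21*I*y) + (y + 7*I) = -3*y^3 + 21*y^2 - 3*I*y^2 + y + 21*I*y + 7*I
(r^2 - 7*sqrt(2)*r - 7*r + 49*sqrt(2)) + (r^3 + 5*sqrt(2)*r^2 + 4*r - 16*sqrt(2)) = r^3 + r^2 + 5*sqrt(2)*r^2 - 7*sqrt(2)*r - 3*r + 33*sqrt(2)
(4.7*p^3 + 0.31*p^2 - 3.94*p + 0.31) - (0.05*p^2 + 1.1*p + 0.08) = 4.7*p^3 + 0.26*p^2 - 5.04*p + 0.23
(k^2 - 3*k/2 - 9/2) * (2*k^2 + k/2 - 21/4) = 2*k^4 - 5*k^3/2 - 15*k^2 + 45*k/8 + 189/8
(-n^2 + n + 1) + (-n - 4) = -n^2 - 3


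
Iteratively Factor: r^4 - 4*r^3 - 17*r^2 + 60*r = (r)*(r^3 - 4*r^2 - 17*r + 60) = r*(r + 4)*(r^2 - 8*r + 15) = r*(r - 5)*(r + 4)*(r - 3)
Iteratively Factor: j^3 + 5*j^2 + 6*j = (j)*(j^2 + 5*j + 6) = j*(j + 3)*(j + 2)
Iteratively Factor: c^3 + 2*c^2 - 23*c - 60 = (c + 4)*(c^2 - 2*c - 15) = (c + 3)*(c + 4)*(c - 5)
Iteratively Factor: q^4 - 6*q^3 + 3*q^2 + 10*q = (q)*(q^3 - 6*q^2 + 3*q + 10) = q*(q + 1)*(q^2 - 7*q + 10) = q*(q - 5)*(q + 1)*(q - 2)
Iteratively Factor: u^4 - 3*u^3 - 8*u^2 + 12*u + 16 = (u - 4)*(u^3 + u^2 - 4*u - 4) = (u - 4)*(u - 2)*(u^2 + 3*u + 2) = (u - 4)*(u - 2)*(u + 1)*(u + 2)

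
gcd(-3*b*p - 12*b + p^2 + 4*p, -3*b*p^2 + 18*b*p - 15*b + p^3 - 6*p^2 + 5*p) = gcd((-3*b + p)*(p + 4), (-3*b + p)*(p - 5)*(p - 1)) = -3*b + p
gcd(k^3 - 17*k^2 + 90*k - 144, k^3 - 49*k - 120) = k - 8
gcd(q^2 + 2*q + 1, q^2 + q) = q + 1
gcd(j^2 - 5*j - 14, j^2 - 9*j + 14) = j - 7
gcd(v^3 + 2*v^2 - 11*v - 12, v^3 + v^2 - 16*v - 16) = v^2 + 5*v + 4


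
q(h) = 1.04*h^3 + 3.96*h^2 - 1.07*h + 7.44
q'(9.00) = 322.93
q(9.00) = 1076.73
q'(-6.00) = 63.73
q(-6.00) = -68.22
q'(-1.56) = -5.83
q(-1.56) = 14.80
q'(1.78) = 22.91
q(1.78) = 23.95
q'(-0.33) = -3.34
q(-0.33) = 8.19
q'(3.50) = 64.87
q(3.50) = 96.80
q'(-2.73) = 0.56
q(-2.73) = 18.71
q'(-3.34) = 7.28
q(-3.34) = 16.44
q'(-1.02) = -5.90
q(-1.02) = 11.55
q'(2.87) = 47.36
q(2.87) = 61.57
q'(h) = 3.12*h^2 + 7.92*h - 1.07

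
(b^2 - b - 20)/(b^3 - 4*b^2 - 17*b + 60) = 1/(b - 3)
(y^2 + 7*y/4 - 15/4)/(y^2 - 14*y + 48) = (4*y^2 + 7*y - 15)/(4*(y^2 - 14*y + 48))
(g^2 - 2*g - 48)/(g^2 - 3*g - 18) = (-g^2 + 2*g + 48)/(-g^2 + 3*g + 18)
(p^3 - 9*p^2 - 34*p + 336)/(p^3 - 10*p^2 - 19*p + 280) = (p + 6)/(p + 5)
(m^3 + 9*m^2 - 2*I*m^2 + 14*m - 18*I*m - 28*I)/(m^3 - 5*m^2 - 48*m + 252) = (m^2 + 2*m*(1 - I) - 4*I)/(m^2 - 12*m + 36)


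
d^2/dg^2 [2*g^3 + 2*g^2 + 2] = 12*g + 4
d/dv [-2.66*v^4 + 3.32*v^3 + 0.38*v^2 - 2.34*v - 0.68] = -10.64*v^3 + 9.96*v^2 + 0.76*v - 2.34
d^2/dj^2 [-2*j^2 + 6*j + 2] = -4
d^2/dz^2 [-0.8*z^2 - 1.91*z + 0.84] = -1.60000000000000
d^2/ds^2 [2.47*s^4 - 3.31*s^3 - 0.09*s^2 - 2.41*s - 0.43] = 29.64*s^2 - 19.86*s - 0.18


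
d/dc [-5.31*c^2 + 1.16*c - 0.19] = 1.16 - 10.62*c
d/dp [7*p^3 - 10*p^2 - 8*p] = 21*p^2 - 20*p - 8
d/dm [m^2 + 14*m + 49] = 2*m + 14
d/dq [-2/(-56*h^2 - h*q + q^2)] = 2*(-h + 2*q)/(56*h^2 + h*q - q^2)^2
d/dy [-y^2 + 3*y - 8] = 3 - 2*y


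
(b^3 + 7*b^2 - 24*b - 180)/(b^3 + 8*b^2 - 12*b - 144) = (b - 5)/(b - 4)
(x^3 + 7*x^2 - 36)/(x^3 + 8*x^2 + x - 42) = (x + 6)/(x + 7)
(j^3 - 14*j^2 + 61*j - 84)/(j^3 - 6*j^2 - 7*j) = (j^2 - 7*j + 12)/(j*(j + 1))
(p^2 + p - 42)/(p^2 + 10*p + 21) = (p - 6)/(p + 3)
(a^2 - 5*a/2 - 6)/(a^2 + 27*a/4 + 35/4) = 2*(2*a^2 - 5*a - 12)/(4*a^2 + 27*a + 35)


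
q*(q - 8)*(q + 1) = q^3 - 7*q^2 - 8*q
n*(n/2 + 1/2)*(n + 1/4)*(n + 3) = n^4/2 + 17*n^3/8 + 2*n^2 + 3*n/8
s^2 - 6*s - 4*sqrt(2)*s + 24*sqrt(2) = (s - 6)*(s - 4*sqrt(2))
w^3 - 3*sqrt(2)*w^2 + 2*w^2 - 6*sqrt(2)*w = w*(w + 2)*(w - 3*sqrt(2))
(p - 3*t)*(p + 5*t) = p^2 + 2*p*t - 15*t^2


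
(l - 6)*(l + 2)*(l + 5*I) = l^3 - 4*l^2 + 5*I*l^2 - 12*l - 20*I*l - 60*I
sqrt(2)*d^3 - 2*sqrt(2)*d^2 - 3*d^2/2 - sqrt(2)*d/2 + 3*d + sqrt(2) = (d - 2)*(d - sqrt(2))*(sqrt(2)*d + 1/2)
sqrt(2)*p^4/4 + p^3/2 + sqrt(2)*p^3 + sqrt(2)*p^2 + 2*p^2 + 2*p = p*(p/2 + 1)*(p + 2)*(sqrt(2)*p/2 + 1)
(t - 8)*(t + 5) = t^2 - 3*t - 40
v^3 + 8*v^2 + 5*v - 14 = (v - 1)*(v + 2)*(v + 7)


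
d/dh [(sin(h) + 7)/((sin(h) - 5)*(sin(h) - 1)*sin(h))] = (-2*sin(h)^3 - 15*sin(h)^2 + 84*sin(h) - 35)*cos(h)/((sin(h) - 5)^2*(sin(h) - 1)^2*sin(h)^2)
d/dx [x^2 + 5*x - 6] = 2*x + 5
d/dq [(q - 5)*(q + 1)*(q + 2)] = 3*q^2 - 4*q - 13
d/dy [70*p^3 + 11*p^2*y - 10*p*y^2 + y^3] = 11*p^2 - 20*p*y + 3*y^2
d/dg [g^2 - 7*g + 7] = 2*g - 7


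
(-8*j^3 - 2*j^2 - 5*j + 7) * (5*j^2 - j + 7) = -40*j^5 - 2*j^4 - 79*j^3 + 26*j^2 - 42*j + 49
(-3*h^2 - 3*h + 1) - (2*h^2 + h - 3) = -5*h^2 - 4*h + 4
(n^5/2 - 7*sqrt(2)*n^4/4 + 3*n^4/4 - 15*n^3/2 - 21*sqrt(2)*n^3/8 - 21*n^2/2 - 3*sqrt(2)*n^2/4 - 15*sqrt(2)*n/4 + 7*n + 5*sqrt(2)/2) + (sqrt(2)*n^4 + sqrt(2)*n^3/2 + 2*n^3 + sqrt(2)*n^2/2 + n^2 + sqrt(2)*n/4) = n^5/2 - 3*sqrt(2)*n^4/4 + 3*n^4/4 - 11*n^3/2 - 17*sqrt(2)*n^3/8 - 19*n^2/2 - sqrt(2)*n^2/4 - 7*sqrt(2)*n/2 + 7*n + 5*sqrt(2)/2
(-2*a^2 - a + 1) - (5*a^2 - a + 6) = -7*a^2 - 5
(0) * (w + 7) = 0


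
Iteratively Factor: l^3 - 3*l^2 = (l)*(l^2 - 3*l) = l^2*(l - 3)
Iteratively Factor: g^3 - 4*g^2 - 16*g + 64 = (g + 4)*(g^2 - 8*g + 16) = (g - 4)*(g + 4)*(g - 4)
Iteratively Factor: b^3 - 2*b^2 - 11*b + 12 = (b - 1)*(b^2 - b - 12) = (b - 4)*(b - 1)*(b + 3)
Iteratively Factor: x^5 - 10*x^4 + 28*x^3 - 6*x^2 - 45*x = (x - 5)*(x^4 - 5*x^3 + 3*x^2 + 9*x) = x*(x - 5)*(x^3 - 5*x^2 + 3*x + 9) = x*(x - 5)*(x + 1)*(x^2 - 6*x + 9) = x*(x - 5)*(x - 3)*(x + 1)*(x - 3)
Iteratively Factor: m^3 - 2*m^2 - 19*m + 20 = (m - 5)*(m^2 + 3*m - 4) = (m - 5)*(m + 4)*(m - 1)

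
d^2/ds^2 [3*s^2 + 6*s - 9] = 6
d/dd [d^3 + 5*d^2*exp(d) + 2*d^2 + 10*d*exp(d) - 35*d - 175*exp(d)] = 5*d^2*exp(d) + 3*d^2 + 20*d*exp(d) + 4*d - 165*exp(d) - 35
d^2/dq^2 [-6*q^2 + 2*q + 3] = -12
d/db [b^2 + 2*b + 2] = 2*b + 2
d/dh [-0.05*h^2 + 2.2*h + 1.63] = 2.2 - 0.1*h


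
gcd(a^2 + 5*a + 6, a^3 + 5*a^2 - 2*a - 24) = a + 3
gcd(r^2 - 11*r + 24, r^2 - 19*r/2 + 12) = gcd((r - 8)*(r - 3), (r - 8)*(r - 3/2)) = r - 8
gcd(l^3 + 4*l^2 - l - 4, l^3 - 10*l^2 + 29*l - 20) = l - 1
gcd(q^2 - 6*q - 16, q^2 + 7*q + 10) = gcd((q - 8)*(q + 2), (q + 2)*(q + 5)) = q + 2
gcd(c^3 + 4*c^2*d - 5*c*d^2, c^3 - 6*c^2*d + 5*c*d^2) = c^2 - c*d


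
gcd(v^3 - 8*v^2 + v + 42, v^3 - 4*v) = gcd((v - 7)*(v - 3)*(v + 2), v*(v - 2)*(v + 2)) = v + 2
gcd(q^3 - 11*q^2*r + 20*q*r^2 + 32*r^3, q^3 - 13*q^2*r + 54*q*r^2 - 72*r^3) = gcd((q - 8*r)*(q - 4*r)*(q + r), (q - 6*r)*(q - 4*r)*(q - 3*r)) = q - 4*r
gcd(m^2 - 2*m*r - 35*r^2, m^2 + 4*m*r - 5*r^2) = m + 5*r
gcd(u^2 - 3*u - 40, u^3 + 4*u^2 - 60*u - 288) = u - 8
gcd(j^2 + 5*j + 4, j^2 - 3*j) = 1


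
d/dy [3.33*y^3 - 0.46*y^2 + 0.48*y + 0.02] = 9.99*y^2 - 0.92*y + 0.48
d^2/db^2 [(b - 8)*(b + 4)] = 2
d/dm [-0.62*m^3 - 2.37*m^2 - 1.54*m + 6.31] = -1.86*m^2 - 4.74*m - 1.54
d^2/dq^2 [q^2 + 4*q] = 2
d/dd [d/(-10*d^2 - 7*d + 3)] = (10*d^2 + 3)/(100*d^4 + 140*d^3 - 11*d^2 - 42*d + 9)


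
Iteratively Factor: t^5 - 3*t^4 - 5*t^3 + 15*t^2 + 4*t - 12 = (t + 2)*(t^4 - 5*t^3 + 5*t^2 + 5*t - 6) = (t - 2)*(t + 2)*(t^3 - 3*t^2 - t + 3) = (t - 2)*(t - 1)*(t + 2)*(t^2 - 2*t - 3) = (t - 2)*(t - 1)*(t + 1)*(t + 2)*(t - 3)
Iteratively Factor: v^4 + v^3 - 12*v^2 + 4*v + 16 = (v + 1)*(v^3 - 12*v + 16) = (v - 2)*(v + 1)*(v^2 + 2*v - 8) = (v - 2)*(v + 1)*(v + 4)*(v - 2)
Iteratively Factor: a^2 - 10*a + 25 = (a - 5)*(a - 5)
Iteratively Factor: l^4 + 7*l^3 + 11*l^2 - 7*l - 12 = (l - 1)*(l^3 + 8*l^2 + 19*l + 12) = (l - 1)*(l + 4)*(l^2 + 4*l + 3) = (l - 1)*(l + 3)*(l + 4)*(l + 1)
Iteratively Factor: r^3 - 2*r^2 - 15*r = (r)*(r^2 - 2*r - 15) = r*(r + 3)*(r - 5)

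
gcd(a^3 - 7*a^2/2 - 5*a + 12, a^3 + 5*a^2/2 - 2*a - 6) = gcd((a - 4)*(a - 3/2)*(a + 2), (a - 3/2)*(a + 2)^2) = a^2 + a/2 - 3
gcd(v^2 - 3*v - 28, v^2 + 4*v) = v + 4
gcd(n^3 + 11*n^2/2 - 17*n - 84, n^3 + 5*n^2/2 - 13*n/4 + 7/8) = n + 7/2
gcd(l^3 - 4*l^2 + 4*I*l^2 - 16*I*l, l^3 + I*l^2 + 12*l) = l^2 + 4*I*l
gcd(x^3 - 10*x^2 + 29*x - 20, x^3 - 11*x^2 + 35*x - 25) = x^2 - 6*x + 5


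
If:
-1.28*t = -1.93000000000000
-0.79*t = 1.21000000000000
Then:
No Solution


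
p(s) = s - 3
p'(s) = 1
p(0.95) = -2.05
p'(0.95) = 1.00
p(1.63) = -1.37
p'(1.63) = 1.00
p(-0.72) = -3.72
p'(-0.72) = 1.00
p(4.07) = 1.07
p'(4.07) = 1.00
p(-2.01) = -5.01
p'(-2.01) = 1.00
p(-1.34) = -4.34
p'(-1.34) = 1.00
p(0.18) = -2.82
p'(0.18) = 1.00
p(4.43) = 1.43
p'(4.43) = 1.00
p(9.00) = 6.00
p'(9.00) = 1.00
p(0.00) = -3.00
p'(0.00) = 1.00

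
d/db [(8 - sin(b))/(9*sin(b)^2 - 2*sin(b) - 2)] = 9*(sin(b)^2 - 16*sin(b) + 2)*cos(b)/(9*sin(b)^2 - 2*sin(b) - 2)^2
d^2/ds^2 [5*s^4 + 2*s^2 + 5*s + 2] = 60*s^2 + 4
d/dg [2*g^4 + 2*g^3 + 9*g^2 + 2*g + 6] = 8*g^3 + 6*g^2 + 18*g + 2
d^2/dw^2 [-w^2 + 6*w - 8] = -2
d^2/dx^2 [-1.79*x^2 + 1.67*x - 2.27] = -3.58000000000000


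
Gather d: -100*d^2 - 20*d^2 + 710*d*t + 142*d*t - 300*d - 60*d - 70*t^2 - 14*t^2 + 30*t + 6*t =-120*d^2 + d*(852*t - 360) - 84*t^2 + 36*t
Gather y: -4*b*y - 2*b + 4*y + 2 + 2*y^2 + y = -2*b + 2*y^2 + y*(5 - 4*b) + 2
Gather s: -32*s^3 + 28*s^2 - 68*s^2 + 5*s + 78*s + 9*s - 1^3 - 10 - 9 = -32*s^3 - 40*s^2 + 92*s - 20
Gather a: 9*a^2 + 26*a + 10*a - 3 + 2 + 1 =9*a^2 + 36*a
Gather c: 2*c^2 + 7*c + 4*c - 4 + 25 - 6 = 2*c^2 + 11*c + 15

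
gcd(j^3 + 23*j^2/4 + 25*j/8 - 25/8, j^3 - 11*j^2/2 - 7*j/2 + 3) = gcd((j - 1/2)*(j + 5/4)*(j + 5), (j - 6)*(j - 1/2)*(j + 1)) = j - 1/2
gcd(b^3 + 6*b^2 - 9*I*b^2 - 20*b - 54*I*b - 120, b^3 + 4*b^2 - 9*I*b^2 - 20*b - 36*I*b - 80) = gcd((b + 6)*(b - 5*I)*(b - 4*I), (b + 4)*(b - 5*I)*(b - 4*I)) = b^2 - 9*I*b - 20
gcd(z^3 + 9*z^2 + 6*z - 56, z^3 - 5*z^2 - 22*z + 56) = z^2 + 2*z - 8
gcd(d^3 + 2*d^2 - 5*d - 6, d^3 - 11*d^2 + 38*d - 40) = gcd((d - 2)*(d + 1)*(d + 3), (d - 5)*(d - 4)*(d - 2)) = d - 2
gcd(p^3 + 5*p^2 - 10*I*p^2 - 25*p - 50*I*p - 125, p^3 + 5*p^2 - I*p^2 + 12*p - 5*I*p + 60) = p + 5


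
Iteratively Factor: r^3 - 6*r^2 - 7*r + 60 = (r - 4)*(r^2 - 2*r - 15) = (r - 4)*(r + 3)*(r - 5)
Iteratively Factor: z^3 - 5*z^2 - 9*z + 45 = (z - 5)*(z^2 - 9) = (z - 5)*(z + 3)*(z - 3)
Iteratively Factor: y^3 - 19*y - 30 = (y + 2)*(y^2 - 2*y - 15) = (y - 5)*(y + 2)*(y + 3)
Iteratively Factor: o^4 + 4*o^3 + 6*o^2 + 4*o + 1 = (o + 1)*(o^3 + 3*o^2 + 3*o + 1) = (o + 1)^2*(o^2 + 2*o + 1) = (o + 1)^3*(o + 1)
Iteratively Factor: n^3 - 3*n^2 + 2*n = (n)*(n^2 - 3*n + 2) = n*(n - 1)*(n - 2)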